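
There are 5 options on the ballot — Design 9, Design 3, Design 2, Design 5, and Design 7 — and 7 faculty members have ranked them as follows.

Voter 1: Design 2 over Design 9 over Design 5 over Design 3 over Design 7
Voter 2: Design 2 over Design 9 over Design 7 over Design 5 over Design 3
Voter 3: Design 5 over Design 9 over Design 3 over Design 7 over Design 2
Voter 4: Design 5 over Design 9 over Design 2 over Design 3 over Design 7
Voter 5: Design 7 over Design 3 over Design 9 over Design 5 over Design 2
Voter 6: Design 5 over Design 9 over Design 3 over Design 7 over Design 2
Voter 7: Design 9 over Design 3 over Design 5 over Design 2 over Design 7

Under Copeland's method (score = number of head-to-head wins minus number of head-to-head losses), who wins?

Design 9

Pairwise results:
  Design 9 vs Design 3: Design 9 wins 6–1.
  Design 9 vs Design 2: Design 9 wins 5–2.
  Design 9 vs Design 5: Design 9 wins 4–3.
  Design 9 vs Design 7: Design 9 wins 6–1.
  Design 3 vs Design 2: Design 3 wins 4–3.
  Design 3 vs Design 5: Design 5 wins 5–2.
  Design 3 vs Design 7: Design 3 wins 5–2.
  Design 2 vs Design 5: Design 5 wins 5–2.
  Design 2 vs Design 7: Design 2 wins 4–3.
  Design 5 vs Design 7: Design 5 wins 5–2.
Copeland scores (wins − losses):
  Design 9: 4 − 0 = 4
  Design 3: 2 − 2 = 0
  Design 2: 1 − 3 = -2
  Design 5: 3 − 1 = 2
  Design 7: 0 − 4 = -4
Design 9 has the best Copeland score.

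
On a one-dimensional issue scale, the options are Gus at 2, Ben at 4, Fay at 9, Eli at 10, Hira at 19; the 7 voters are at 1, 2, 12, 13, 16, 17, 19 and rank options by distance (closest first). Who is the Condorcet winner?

Eli

With single-peaked preferences on a line, the Condorcet winner is the candidate closest to the median voter.
The median voter (position 13) is closest to Eli at 10.
Check: Eli vs Ben — voters closer to Eli: 5 of 7.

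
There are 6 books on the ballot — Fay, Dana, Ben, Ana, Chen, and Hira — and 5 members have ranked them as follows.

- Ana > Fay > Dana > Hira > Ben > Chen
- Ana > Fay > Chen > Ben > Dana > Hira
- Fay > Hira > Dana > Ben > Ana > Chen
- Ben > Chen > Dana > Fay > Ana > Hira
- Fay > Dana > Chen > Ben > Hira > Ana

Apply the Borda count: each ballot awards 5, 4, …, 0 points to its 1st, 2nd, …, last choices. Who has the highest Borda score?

Borda scores:
  Fay: 4 + 4 + 5 + 2 + 5 = 20
  Dana: 3 + 1 + 3 + 3 + 4 = 14
  Ben: 1 + 2 + 2 + 5 + 2 = 12
  Ana: 5 + 5 + 1 + 1 + 0 = 12
  Chen: 0 + 3 + 0 + 4 + 3 = 10
  Hira: 2 + 0 + 4 + 0 + 1 = 7
Fay has the highest total.

Fay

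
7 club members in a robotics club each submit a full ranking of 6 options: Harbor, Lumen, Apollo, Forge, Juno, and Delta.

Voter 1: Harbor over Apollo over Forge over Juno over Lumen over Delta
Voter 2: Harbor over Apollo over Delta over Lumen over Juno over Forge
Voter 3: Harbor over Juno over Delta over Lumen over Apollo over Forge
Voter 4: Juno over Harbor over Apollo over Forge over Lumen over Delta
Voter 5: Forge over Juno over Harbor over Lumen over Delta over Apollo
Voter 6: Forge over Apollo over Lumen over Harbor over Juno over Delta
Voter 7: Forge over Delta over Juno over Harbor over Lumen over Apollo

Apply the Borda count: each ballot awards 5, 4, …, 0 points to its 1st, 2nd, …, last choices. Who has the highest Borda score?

Borda scores:
  Harbor: 5 + 5 + 5 + 4 + 3 + 2 + 2 = 26
  Lumen: 1 + 2 + 2 + 1 + 2 + 3 + 1 = 12
  Apollo: 4 + 4 + 1 + 3 + 0 + 4 + 0 = 16
  Forge: 3 + 0 + 0 + 2 + 5 + 5 + 5 = 20
  Juno: 2 + 1 + 4 + 5 + 4 + 1 + 3 = 20
  Delta: 0 + 3 + 3 + 0 + 1 + 0 + 4 = 11
Harbor has the highest total.

Harbor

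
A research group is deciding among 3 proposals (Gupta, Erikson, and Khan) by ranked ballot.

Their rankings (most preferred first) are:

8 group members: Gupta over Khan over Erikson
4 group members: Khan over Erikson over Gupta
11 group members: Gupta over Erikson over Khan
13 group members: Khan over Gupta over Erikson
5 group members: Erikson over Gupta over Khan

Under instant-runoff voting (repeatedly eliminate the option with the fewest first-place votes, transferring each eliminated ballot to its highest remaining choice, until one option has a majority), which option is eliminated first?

Round 1: Gupta 19, Khan 17, Erikson 5. Erikson has the fewest and is eliminated.
Round 2: Gupta 24, Khan 17. Gupta has a majority.

Erikson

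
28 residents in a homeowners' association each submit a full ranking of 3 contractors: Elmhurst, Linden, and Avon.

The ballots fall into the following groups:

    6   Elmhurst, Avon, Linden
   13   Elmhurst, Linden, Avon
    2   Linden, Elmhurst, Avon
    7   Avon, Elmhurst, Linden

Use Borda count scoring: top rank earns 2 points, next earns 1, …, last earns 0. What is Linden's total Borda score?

17

Borda scores:
  Elmhurst: 6·2 + 13·2 + 2·1 + 7·1 = 47
  Linden: 6·0 + 13·1 + 2·2 + 7·0 = 17
  Avon: 6·1 + 13·0 + 2·0 + 7·2 = 20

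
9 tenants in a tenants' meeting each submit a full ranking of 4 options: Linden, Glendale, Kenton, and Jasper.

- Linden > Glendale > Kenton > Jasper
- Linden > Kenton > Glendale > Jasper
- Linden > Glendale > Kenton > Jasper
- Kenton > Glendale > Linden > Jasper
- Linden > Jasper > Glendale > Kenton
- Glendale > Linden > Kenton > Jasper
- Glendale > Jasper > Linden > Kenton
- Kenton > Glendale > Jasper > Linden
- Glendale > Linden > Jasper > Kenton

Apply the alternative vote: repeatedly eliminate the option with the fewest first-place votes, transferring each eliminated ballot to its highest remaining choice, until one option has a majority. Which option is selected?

Glendale

Round 1: Linden 4, Glendale 3, Kenton 2, Jasper 0. Jasper has the fewest and is eliminated.
Round 2: Linden 4, Glendale 3, Kenton 2. Kenton has the fewest and is eliminated.
Round 3: Glendale 5, Linden 4. Glendale has a majority.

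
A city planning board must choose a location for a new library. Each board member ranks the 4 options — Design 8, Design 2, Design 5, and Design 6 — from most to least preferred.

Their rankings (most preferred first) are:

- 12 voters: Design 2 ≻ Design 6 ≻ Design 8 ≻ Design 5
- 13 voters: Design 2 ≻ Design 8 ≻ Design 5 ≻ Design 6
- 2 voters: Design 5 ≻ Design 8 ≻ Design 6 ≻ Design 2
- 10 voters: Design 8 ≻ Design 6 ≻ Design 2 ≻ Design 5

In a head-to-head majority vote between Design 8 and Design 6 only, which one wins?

Ballots ranking Design 8 above Design 6: 13+2+10 = 25.
Ballots ranking Design 6 above Design 8: 12.
Design 8 wins the head-to-head, 25–12.

Design 8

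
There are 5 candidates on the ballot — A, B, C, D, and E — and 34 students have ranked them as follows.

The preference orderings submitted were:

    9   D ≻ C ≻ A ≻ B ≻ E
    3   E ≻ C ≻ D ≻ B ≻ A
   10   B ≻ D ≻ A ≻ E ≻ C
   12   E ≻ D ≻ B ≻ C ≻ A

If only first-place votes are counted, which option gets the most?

First-place vote totals:
  A: 0
  B: 10
  C: 0
  D: 9
  E: 15
E has the most first-place votes.

E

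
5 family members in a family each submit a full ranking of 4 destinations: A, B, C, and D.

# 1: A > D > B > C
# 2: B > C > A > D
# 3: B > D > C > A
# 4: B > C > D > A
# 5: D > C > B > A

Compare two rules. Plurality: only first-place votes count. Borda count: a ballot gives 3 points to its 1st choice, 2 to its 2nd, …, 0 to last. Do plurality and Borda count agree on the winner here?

Yes

Plurality first-place counts: A 1, B 3, C 0, D 1 → B.
Borda totals: A 4, B 11, C 7, D 8 → B.
The two rules agree on B.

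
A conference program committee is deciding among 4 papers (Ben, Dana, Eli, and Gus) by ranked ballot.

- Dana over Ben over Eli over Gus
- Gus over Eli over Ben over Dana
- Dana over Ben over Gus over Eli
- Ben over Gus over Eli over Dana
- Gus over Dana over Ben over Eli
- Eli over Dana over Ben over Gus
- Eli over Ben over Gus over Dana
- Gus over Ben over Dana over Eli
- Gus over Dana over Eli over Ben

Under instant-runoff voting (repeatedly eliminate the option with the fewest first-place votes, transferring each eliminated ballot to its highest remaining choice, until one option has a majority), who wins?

Gus

Round 1: Gus 4, Dana 2, Eli 2, Ben 1. Ben has the fewest and is eliminated.
Round 2: Gus 5, Dana 2, Eli 2. Gus has a majority.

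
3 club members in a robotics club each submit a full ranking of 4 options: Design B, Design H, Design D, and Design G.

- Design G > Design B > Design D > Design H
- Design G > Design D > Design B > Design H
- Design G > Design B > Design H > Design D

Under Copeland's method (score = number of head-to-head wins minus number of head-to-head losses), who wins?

Pairwise results:
  Design B vs Design H: Design B wins 3–0.
  Design B vs Design D: Design B wins 2–1.
  Design B vs Design G: Design G wins 3–0.
  Design H vs Design D: Design D wins 2–1.
  Design H vs Design G: Design G wins 3–0.
  Design D vs Design G: Design G wins 3–0.
Copeland scores (wins − losses):
  Design B: 2 − 1 = 1
  Design H: 0 − 3 = -3
  Design D: 1 − 2 = -1
  Design G: 3 − 0 = 3
Design G has the best Copeland score.

Design G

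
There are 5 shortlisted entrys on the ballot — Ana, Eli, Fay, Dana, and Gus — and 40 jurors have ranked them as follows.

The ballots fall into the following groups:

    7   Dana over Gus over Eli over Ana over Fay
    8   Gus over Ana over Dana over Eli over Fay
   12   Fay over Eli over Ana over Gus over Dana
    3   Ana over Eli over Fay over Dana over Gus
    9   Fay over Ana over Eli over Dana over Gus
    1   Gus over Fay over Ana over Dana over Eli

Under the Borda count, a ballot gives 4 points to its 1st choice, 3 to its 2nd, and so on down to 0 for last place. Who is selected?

Borda scores:
  Ana: 7·1 + 8·3 + 12·2 + 3·4 + 9·3 + 2 = 96
  Eli: 7·2 + 8·1 + 12·3 + 3·3 + 9·2 + 0 = 85
  Fay: 7·0 + 8·0 + 12·4 + 3·2 + 9·4 + 3 = 93
  Dana: 7·4 + 8·2 + 12·0 + 3·1 + 9·1 + 1 = 57
  Gus: 7·3 + 8·4 + 12·1 + 3·0 + 9·0 + 4 = 69
Ana has the highest total.

Ana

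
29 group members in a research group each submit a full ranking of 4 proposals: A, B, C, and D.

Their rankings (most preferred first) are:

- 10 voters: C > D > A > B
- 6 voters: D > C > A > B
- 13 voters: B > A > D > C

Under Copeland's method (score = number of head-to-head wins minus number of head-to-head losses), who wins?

Pairwise results:
  A vs B: A wins 16–13.
  A vs C: C wins 16–13.
  A vs D: D wins 16–13.
  B vs C: C wins 16–13.
  B vs D: D wins 16–13.
  C vs D: D wins 19–10.
Copeland scores (wins − losses):
  A: 1 − 2 = -1
  B: 0 − 3 = -3
  C: 2 − 1 = 1
  D: 3 − 0 = 3
D has the best Copeland score.

D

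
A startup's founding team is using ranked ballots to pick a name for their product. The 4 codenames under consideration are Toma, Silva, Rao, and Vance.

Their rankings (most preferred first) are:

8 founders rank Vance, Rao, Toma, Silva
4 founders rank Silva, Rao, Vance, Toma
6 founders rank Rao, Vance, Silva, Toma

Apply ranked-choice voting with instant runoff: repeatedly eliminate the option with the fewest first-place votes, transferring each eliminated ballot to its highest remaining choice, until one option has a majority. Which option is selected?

Round 1: Vance 8, Rao 6, Silva 4, Toma 0. Toma has the fewest and is eliminated.
Round 2: Vance 8, Rao 6, Silva 4. Silva has the fewest and is eliminated.
Round 3: Rao 10, Vance 8. Rao has a majority.

Rao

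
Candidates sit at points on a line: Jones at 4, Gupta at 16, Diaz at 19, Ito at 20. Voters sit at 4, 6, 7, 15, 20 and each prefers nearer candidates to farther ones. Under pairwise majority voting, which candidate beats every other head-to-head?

With single-peaked preferences on a line, the Condorcet winner is the candidate closest to the median voter.
The median voter (position 7) is closest to Jones at 4.
Check: Jones vs Ito — voters closer to Jones: 3 of 5.

Jones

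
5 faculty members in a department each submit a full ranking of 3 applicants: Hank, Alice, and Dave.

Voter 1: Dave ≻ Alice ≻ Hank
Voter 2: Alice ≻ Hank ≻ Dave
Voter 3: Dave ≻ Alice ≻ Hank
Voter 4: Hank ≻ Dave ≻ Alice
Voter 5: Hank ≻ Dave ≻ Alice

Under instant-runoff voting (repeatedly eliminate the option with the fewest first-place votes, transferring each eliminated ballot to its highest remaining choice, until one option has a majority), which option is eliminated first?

Round 1: Hank 2, Dave 2, Alice 1. Alice has the fewest and is eliminated.
Round 2: Hank 3, Dave 2. Hank has a majority.

Alice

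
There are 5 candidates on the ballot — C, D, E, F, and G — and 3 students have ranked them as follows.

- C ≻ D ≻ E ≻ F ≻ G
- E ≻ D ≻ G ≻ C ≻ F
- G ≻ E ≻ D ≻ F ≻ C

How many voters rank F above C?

1

Ballots ranking F above C: 1.
Ballots ranking C above F: 2.
So 1 of 3 voters prefer F to C.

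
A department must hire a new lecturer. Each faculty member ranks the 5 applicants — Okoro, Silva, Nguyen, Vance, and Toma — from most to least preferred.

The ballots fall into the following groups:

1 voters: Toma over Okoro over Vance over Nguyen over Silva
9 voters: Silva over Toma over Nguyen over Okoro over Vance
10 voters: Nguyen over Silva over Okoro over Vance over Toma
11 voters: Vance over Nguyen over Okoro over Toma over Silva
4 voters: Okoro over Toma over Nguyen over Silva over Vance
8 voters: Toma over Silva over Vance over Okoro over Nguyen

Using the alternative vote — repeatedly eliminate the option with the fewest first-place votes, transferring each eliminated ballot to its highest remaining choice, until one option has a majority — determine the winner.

Round 1: Vance 11, Nguyen 10, Silva 9, Toma 9, Okoro 4. Okoro has the fewest and is eliminated.
Round 2: Toma 13, Vance 11, Nguyen 10, Silva 9. Silva has the fewest and is eliminated.
Round 3: Toma 22, Vance 11, Nguyen 10. Toma has a majority.

Toma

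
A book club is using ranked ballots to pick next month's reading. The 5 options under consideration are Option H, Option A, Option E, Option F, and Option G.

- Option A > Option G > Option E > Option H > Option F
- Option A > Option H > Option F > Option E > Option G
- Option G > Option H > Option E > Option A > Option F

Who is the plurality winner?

Option A

First-place vote totals:
  Option H: 0
  Option A: 2
  Option E: 0
  Option F: 0
  Option G: 1
Option A has the most first-place votes.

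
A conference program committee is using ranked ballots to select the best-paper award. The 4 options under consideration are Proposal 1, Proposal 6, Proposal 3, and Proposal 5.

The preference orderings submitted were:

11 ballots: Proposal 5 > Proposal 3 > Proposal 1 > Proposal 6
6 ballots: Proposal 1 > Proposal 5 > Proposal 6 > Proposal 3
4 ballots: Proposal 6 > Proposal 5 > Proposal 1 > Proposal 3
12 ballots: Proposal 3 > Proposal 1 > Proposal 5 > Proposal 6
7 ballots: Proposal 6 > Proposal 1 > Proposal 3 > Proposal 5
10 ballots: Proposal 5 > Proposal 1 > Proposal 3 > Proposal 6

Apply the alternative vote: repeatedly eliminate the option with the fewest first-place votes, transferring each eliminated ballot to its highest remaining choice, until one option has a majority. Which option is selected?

Proposal 5

Round 1: Proposal 5 21, Proposal 3 12, Proposal 6 11, Proposal 1 6. Proposal 1 has the fewest and is eliminated.
Round 2: Proposal 5 27, Proposal 3 12, Proposal 6 11. Proposal 5 has a majority.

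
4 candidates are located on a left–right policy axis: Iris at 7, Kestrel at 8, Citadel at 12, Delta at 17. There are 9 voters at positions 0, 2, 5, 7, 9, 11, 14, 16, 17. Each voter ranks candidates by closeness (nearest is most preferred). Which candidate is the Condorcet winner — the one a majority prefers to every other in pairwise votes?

Kestrel

With single-peaked preferences on a line, the Condorcet winner is the candidate closest to the median voter.
The median voter (position 9) is closest to Kestrel at 8.
Check: Kestrel vs Delta — voters closer to Kestrel: 6 of 9.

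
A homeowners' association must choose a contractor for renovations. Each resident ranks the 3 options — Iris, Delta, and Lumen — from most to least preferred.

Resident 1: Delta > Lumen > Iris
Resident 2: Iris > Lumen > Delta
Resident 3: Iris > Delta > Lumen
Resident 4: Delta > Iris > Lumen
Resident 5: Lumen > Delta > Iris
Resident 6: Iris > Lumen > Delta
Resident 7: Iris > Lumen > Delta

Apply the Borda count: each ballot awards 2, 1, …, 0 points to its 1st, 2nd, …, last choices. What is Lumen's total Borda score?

Borda scores:
  Iris: 0 + 2 + 2 + 1 + 0 + 2 + 2 = 9
  Delta: 2 + 0 + 1 + 2 + 1 + 0 + 0 = 6
  Lumen: 1 + 1 + 0 + 0 + 2 + 1 + 1 = 6

6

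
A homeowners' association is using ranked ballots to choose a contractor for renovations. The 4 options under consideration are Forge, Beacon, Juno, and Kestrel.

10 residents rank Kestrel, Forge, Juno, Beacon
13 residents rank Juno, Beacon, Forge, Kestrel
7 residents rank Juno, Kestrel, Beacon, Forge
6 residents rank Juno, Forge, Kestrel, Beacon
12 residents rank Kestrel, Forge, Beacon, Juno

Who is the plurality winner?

Juno

First-place vote totals:
  Forge: 0
  Beacon: 0
  Juno: 26
  Kestrel: 22
Juno has the most first-place votes.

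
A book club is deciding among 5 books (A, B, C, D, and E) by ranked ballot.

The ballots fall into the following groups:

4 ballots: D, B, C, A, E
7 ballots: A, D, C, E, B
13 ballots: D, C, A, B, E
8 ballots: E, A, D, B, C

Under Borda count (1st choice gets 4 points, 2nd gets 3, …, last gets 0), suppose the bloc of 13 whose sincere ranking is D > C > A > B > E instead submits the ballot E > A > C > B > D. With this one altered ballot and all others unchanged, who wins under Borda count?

Borda totals with the altered ballot: A 95, B 33, C 48, D 53, E 91.
The switch changes the winner from D to A.

A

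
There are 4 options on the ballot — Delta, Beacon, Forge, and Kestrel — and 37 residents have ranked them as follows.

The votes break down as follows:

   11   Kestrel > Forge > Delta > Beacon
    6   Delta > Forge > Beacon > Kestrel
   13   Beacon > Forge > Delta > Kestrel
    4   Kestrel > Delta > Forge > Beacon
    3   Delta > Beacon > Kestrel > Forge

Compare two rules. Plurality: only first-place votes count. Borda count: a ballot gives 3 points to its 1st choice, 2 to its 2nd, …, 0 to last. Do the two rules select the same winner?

Plurality first-place counts: Delta 9, Beacon 13, Forge 0, Kestrel 15 → Kestrel.
Borda totals: Delta 59, Beacon 51, Forge 64, Kestrel 48 → Forge.
The two rules disagree: plurality picks Kestrel, Borda picks Forge.

No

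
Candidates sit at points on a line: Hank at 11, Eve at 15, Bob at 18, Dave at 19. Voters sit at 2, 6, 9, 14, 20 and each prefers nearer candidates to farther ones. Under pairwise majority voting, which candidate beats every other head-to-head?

With single-peaked preferences on a line, the Condorcet winner is the candidate closest to the median voter.
The median voter (position 9) is closest to Hank at 11.
Check: Hank vs Eve — voters closer to Hank: 3 of 5.

Hank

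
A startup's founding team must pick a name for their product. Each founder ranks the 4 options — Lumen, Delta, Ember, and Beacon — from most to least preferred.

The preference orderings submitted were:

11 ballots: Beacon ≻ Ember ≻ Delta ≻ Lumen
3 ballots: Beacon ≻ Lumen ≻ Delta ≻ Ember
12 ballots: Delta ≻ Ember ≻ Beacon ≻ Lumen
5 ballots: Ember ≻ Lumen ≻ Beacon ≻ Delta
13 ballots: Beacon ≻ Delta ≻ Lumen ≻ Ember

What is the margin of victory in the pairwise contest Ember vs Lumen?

12

Ballots ranking Ember above Lumen: 11+12+5 = 28.
Ballots ranking Lumen above Ember: 3+13 = 16.
Ember wins 28–16, a margin of 12.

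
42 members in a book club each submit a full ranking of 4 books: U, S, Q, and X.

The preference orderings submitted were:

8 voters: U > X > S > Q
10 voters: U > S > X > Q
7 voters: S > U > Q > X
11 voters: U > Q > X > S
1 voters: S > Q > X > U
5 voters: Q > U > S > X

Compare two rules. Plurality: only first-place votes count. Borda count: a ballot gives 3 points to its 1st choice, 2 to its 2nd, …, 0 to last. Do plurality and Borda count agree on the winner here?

Plurality first-place counts: U 29, S 8, Q 5, X 0 → U.
Borda totals: U 111, S 57, Q 46, X 38 → U.
The two rules agree on U.

Yes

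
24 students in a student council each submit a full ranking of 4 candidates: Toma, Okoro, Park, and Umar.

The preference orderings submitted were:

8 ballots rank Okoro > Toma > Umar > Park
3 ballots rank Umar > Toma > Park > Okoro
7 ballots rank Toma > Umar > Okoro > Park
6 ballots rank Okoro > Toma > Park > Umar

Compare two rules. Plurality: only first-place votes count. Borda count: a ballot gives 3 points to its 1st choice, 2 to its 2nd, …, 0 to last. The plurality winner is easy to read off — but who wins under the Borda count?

Plurality first-place counts: Toma 7, Okoro 14, Park 0, Umar 3 → Okoro.
Borda totals: Toma 55, Okoro 49, Park 9, Umar 31 → Toma.

Toma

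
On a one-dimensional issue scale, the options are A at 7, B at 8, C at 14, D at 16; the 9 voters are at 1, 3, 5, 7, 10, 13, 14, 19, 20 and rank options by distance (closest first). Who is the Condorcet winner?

With single-peaked preferences on a line, the Condorcet winner is the candidate closest to the median voter.
The median voter (position 10) is closest to B at 8.
Check: B vs A — voters closer to B: 5 of 9.

B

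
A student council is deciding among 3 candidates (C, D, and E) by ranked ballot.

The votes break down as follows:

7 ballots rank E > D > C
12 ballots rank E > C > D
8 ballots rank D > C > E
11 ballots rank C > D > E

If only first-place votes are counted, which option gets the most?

E

First-place vote totals:
  C: 11
  D: 8
  E: 19
E has the most first-place votes.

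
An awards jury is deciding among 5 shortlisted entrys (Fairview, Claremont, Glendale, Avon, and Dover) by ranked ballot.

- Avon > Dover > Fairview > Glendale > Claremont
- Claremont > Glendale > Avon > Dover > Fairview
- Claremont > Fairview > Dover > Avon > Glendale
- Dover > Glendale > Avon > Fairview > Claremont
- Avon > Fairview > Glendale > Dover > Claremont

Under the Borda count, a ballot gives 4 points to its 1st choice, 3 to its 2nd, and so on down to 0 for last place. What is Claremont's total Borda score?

Borda scores:
  Fairview: 2 + 0 + 3 + 1 + 3 = 9
  Claremont: 0 + 4 + 4 + 0 + 0 = 8
  Glendale: 1 + 3 + 0 + 3 + 2 = 9
  Avon: 4 + 2 + 1 + 2 + 4 = 13
  Dover: 3 + 1 + 2 + 4 + 1 = 11

8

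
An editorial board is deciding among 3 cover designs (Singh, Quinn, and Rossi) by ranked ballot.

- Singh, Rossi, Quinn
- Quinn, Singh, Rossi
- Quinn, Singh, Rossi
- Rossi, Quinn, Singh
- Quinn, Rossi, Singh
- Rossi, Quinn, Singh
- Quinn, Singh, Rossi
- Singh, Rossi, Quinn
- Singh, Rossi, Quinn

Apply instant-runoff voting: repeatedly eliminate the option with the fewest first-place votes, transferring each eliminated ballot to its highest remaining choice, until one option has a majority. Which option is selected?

Round 1: Quinn 4, Singh 3, Rossi 2. Rossi has the fewest and is eliminated.
Round 2: Quinn 6, Singh 3. Quinn has a majority.

Quinn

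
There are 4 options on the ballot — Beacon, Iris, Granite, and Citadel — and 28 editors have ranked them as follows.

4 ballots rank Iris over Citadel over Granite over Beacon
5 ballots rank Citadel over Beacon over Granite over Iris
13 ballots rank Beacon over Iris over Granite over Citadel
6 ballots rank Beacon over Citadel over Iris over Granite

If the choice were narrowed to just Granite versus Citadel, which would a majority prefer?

Citadel

Ballots ranking Granite above Citadel: 13.
Ballots ranking Citadel above Granite: 4+5+6 = 15.
Citadel wins the head-to-head, 15–13.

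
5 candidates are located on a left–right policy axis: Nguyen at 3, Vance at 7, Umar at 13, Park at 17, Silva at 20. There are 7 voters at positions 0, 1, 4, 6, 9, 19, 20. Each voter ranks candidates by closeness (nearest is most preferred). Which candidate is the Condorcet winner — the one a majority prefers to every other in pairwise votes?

With single-peaked preferences on a line, the Condorcet winner is the candidate closest to the median voter.
The median voter (position 6) is closest to Vance at 7.
Check: Vance vs Nguyen — voters closer to Vance: 4 of 7.

Vance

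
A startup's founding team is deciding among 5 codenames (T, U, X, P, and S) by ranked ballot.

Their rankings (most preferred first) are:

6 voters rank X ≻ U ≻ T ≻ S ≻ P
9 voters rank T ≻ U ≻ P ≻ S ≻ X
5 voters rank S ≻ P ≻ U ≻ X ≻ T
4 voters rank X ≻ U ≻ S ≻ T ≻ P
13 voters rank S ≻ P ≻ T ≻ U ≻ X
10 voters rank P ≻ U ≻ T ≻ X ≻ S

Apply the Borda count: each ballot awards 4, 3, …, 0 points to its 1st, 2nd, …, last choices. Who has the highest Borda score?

P

Borda scores:
  T: 6·2 + 9·4 + 5·0 + 4·1 + 13·2 + 10·2 = 98
  U: 6·3 + 9·3 + 5·2 + 4·3 + 13·1 + 10·3 = 110
  X: 6·4 + 9·0 + 5·1 + 4·4 + 13·0 + 10·1 = 55
  P: 6·0 + 9·2 + 5·3 + 4·0 + 13·3 + 10·4 = 112
  S: 6·1 + 9·1 + 5·4 + 4·2 + 13·4 + 10·0 = 95
P has the highest total.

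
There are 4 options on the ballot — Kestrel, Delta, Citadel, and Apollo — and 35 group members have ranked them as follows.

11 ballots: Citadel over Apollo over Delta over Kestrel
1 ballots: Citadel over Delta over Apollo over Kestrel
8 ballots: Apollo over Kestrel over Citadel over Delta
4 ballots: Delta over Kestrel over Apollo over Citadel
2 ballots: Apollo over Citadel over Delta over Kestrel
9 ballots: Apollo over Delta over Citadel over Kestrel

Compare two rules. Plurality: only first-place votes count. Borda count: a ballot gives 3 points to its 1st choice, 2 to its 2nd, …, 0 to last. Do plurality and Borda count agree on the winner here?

Yes

Plurality first-place counts: Kestrel 0, Delta 4, Citadel 12, Apollo 19 → Apollo.
Borda totals: Kestrel 24, Delta 45, Citadel 57, Apollo 84 → Apollo.
The two rules agree on Apollo.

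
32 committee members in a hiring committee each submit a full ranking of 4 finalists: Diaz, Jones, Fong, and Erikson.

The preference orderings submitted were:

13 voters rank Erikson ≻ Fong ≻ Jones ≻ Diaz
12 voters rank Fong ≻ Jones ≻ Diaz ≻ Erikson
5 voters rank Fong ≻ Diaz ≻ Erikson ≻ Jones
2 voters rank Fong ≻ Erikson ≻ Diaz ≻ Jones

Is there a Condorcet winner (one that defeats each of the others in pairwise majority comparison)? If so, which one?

Head-to-head results (32 voters total):
Diaz vs Jones: Jones wins 25–7.
Diaz vs Fong: Fong wins 32–0.
Diaz vs Erikson: Diaz wins 17–15.
Jones vs Fong: Fong wins 32–0.
Jones vs Erikson: Erikson wins 20–12.
Fong vs Erikson: Fong wins 19–13.
Fong beats each rival — Diaz (32–0), Jones (32–0), Erikson (19–13) — so Fong is the Condorcet winner.

Fong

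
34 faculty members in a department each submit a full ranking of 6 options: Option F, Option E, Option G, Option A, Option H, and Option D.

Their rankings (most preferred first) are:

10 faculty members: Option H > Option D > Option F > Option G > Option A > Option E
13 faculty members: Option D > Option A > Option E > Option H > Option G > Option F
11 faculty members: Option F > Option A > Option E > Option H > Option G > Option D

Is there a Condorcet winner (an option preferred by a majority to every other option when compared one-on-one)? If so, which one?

None — there is no Condorcet winner

Head-to-head results (34 voters total):
Option F vs Option E: Option F wins 21–13.
Option F vs Option G: Option F wins 21–13.
Option F vs Option A: Option F wins 21–13.
Option F vs Option H: Option H wins 23–11.
Option F vs Option D: Option D wins 23–11.
Option E vs Option G: Option E wins 24–10.
Option E vs Option A: Option A wins 34–0.
Option E vs Option H: Option E wins 24–10.
Option E vs Option D: Option D wins 23–11.
Option G vs Option A: Option A wins 24–10.
Option G vs Option H: Option H wins 34–0.
Option G vs Option D: Option D wins 23–11.
Option A vs Option H: Option A wins 24–10.
Option A vs Option D: Option D wins 23–11.
Option H vs Option D: Option H wins 21–13.
No candidate beats all others: Option F beats Option E beats Option H beats Option F, a majority cycle.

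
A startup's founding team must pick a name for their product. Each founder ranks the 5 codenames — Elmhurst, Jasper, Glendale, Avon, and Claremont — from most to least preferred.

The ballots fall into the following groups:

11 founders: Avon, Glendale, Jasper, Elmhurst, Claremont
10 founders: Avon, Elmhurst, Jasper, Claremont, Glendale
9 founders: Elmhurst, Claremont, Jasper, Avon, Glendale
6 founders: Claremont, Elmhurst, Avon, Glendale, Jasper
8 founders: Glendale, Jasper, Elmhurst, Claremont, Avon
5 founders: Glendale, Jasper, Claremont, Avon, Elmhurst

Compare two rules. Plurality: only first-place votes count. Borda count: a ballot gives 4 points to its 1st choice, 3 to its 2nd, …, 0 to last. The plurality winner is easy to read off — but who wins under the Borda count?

Plurality first-place counts: Elmhurst 9, Jasper 0, Glendale 13, Avon 21, Claremont 6 → Avon.
Borda totals: Elmhurst 111, Jasper 99, Glendale 91, Avon 110, Claremont 79 → Elmhurst.

Elmhurst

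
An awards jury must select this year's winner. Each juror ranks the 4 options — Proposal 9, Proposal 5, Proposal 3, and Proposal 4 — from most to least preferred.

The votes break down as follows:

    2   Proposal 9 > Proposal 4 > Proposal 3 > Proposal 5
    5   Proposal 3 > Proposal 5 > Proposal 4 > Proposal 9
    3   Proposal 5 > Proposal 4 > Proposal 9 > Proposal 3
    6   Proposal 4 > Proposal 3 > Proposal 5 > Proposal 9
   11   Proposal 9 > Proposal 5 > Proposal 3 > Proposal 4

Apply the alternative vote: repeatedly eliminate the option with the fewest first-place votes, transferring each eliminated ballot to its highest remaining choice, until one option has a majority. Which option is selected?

Proposal 4

Round 1: Proposal 9 13, Proposal 4 6, Proposal 3 5, Proposal 5 3. Proposal 5 has the fewest and is eliminated.
Round 2: Proposal 9 13, Proposal 4 9, Proposal 3 5. Proposal 3 has the fewest and is eliminated.
Round 3: Proposal 4 14, Proposal 9 13. Proposal 4 has a majority.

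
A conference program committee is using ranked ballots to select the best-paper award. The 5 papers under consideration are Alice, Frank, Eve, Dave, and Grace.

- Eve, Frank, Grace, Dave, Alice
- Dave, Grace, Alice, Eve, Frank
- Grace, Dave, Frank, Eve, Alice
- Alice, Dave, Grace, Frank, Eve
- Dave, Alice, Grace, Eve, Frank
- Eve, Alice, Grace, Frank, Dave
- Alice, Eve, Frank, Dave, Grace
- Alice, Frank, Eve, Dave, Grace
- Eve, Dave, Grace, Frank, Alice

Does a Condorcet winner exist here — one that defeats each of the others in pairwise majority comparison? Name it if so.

Head-to-head results (9 voters total):
Alice vs Frank: Alice wins 6–3.
Alice vs Eve: Alice wins 5–4.
Alice vs Dave: Dave wins 5–4.
Alice vs Grace: Alice wins 5–4.
Frank vs Eve: Eve wins 6–3.
Frank vs Dave: Dave wins 5–4.
Frank vs Grace: Grace wins 6–3.
Eve vs Dave: Eve wins 5–4.
Eve vs Grace: Eve wins 5–4.
Dave vs Grace: Dave wins 6–3.
No candidate beats all others: Alice beats Eve beats Dave beats Alice, a majority cycle.

There is no Condorcet winner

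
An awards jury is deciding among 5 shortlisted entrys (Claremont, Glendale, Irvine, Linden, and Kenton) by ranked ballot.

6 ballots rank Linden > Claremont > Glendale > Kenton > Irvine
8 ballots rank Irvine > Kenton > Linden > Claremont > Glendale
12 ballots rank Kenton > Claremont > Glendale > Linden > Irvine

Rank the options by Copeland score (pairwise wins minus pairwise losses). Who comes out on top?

Kenton

Pairwise results:
  Claremont vs Glendale: Claremont wins 26–0.
  Claremont vs Irvine: Claremont wins 18–8.
  Claremont vs Linden: Linden wins 14–12.
  Claremont vs Kenton: Kenton wins 20–6.
  Glendale vs Irvine: Glendale wins 18–8.
  Glendale vs Linden: Linden wins 14–12.
  Glendale vs Kenton: Kenton wins 20–6.
  Irvine vs Linden: Linden wins 18–8.
  Irvine vs Kenton: Kenton wins 18–8.
  Linden vs Kenton: Kenton wins 20–6.
Copeland scores (wins − losses):
  Claremont: 2 − 2 = 0
  Glendale: 1 − 3 = -2
  Irvine: 0 − 4 = -4
  Linden: 3 − 1 = 2
  Kenton: 4 − 0 = 4
Kenton has the best Copeland score.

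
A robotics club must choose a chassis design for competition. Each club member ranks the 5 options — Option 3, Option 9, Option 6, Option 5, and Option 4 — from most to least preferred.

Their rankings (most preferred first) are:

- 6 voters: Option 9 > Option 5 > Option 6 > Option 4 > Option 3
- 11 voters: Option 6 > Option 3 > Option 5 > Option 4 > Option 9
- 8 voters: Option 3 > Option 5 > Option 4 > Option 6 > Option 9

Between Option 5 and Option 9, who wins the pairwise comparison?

Option 5

Ballots ranking Option 5 above Option 9: 11+8 = 19.
Ballots ranking Option 9 above Option 5: 6.
Option 5 wins the head-to-head, 19–6.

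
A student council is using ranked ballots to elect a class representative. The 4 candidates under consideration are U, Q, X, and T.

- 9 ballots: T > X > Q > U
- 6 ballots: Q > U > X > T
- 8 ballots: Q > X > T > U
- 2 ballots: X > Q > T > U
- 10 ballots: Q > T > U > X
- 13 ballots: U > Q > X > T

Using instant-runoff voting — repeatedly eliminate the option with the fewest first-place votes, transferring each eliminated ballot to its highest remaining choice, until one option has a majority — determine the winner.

Q

Round 1: Q 24, U 13, T 9, X 2. X has the fewest and is eliminated.
Round 2: Q 26, U 13, T 9. Q has a majority.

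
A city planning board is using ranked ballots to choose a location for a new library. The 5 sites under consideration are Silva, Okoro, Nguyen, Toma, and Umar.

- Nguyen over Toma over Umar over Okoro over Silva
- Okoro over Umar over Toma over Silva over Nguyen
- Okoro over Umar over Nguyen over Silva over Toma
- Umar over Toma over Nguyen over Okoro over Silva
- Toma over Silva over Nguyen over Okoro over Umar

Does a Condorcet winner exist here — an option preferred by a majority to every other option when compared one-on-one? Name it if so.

Head-to-head results (5 voters total):
Silva vs Okoro: Okoro wins 4–1.
Silva vs Nguyen: Nguyen wins 3–2.
Silva vs Toma: Toma wins 4–1.
Silva vs Umar: Umar wins 4–1.
Okoro vs Nguyen: Nguyen wins 3–2.
Okoro vs Toma: Toma wins 3–2.
Okoro vs Umar: Okoro wins 3–2.
Nguyen vs Toma: Toma wins 3–2.
Nguyen vs Umar: Umar wins 3–2.
Toma vs Umar: Umar wins 3–2.
No candidate beats all others: Okoro beats Umar beats Nguyen beats Okoro, a majority cycle.

No Condorcet winner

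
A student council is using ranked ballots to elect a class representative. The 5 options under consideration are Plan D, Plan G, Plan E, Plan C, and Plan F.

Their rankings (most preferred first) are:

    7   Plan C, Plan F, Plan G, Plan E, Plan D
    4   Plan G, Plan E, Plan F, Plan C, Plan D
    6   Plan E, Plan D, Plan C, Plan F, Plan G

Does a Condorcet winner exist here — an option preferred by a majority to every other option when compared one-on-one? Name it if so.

Head-to-head results (17 voters total):
Plan D vs Plan G: Plan G wins 11–6.
Plan D vs Plan E: Plan E wins 17–0.
Plan D vs Plan C: Plan C wins 11–6.
Plan D vs Plan F: Plan F wins 11–6.
Plan G vs Plan E: Plan G wins 11–6.
Plan G vs Plan C: Plan C wins 13–4.
Plan G vs Plan F: Plan F wins 13–4.
Plan E vs Plan C: Plan E wins 10–7.
Plan E vs Plan F: Plan E wins 10–7.
Plan C vs Plan F: Plan C wins 13–4.
No candidate beats all others: Plan G beats Plan E beats Plan C beats Plan G, a majority cycle.

No Condorcet winner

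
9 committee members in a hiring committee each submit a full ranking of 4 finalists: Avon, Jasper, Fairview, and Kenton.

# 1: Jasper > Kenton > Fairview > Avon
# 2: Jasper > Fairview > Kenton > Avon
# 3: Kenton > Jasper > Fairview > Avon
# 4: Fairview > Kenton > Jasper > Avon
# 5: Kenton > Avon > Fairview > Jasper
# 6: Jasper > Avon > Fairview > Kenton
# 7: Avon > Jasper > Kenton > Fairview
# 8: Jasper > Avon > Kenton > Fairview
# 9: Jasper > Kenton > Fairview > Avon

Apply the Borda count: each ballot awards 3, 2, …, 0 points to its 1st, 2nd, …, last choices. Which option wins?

Borda scores:
  Avon: 0 + 0 + 0 + 0 + 2 + 2 + 3 + 2 + 0 = 9
  Jasper: 3 + 3 + 2 + 1 + 0 + 3 + 2 + 3 + 3 = 20
  Fairview: 1 + 2 + 1 + 3 + 1 + 1 + 0 + 0 + 1 = 10
  Kenton: 2 + 1 + 3 + 2 + 3 + 0 + 1 + 1 + 2 = 15
Jasper has the highest total.

Jasper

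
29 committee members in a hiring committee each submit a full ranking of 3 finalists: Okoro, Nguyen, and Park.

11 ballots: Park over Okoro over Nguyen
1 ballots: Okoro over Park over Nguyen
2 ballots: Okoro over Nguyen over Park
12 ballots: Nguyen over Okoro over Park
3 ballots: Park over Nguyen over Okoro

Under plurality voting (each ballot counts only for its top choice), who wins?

First-place vote totals:
  Okoro: 3
  Nguyen: 12
  Park: 14
Park has the most first-place votes.

Park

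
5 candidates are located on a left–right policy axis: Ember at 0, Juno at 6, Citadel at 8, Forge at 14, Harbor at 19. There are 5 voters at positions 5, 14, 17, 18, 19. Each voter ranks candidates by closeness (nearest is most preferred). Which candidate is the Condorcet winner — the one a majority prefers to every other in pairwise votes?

Harbor

With single-peaked preferences on a line, the Condorcet winner is the candidate closest to the median voter.
The median voter (position 17) is closest to Harbor at 19.
Check: Harbor vs Ember — voters closer to Harbor: 4 of 5.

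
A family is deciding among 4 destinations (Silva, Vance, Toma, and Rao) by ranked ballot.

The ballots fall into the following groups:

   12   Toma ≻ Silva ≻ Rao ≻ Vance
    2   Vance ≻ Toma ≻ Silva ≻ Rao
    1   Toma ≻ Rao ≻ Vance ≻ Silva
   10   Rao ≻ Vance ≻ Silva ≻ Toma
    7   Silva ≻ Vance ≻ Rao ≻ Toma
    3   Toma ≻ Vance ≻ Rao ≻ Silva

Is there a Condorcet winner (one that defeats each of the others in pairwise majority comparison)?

Head-to-head results (35 voters total):
Silva vs Vance: Silva wins 19–16.
Silva vs Toma: Toma wins 18–17.
Silva vs Rao: Silva wins 21–14.
Vance vs Toma: Vance wins 19–16.
Vance vs Rao: Rao wins 23–12.
Toma vs Rao: Toma wins 18–17.
No candidate beats all others: Silva beats Vance beats Toma beats Silva, a majority cycle.

No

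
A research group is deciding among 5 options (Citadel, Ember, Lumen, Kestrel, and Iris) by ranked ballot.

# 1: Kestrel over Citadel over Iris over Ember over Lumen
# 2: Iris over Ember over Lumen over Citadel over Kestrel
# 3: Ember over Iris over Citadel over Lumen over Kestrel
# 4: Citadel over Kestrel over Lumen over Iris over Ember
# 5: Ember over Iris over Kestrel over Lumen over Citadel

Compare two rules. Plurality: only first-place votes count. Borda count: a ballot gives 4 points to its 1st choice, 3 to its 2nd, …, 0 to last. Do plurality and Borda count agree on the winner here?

Plurality first-place counts: Citadel 1, Ember 2, Lumen 0, Kestrel 1, Iris 1 → Ember.
Borda totals: Citadel 10, Ember 12, Lumen 6, Kestrel 9, Iris 13 → Iris.
The two rules disagree: plurality picks Ember, Borda picks Iris.

No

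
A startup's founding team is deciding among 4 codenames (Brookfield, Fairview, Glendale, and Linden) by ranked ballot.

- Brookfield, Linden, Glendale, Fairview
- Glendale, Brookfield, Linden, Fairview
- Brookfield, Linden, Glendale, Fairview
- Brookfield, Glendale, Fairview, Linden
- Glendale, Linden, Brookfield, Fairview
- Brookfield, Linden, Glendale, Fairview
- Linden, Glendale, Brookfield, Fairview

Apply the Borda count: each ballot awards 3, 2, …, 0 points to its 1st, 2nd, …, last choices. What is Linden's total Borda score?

12

Borda scores:
  Brookfield: 3 + 2 + 3 + 3 + 1 + 3 + 1 = 16
  Fairview: 0 + 0 + 0 + 1 + 0 + 0 + 0 = 1
  Glendale: 1 + 3 + 1 + 2 + 3 + 1 + 2 = 13
  Linden: 2 + 1 + 2 + 0 + 2 + 2 + 3 = 12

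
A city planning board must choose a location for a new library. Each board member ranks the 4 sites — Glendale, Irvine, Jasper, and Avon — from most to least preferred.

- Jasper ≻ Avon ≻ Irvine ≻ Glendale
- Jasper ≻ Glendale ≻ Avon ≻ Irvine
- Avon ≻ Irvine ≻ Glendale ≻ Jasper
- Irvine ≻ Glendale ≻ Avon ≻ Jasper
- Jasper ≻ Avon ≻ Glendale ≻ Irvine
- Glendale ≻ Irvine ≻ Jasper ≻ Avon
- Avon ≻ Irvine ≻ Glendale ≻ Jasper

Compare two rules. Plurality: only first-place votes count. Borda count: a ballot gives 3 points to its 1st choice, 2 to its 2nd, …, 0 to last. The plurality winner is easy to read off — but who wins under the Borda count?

Avon

Plurality first-place counts: Glendale 1, Irvine 1, Jasper 3, Avon 2 → Jasper.
Borda totals: Glendale 10, Irvine 10, Jasper 10, Avon 12 → Avon.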